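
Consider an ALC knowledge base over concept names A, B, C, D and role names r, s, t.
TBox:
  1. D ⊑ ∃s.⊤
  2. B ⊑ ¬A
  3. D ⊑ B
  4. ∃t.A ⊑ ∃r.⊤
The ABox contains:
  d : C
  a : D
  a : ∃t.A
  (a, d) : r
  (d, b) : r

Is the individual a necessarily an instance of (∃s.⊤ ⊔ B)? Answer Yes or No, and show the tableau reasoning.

1. a : (∃s.⊤ ⊔ B)?  L(a) = {D, ∃t.A} ∪ {(∀s.⊥ ⊓ ¬B)}
   clash {B, ¬B} at a — a ∈ (∃s.⊤ ⊔ B)
2. Hence a : (∃s.⊤ ⊔ B): entailed.

Yes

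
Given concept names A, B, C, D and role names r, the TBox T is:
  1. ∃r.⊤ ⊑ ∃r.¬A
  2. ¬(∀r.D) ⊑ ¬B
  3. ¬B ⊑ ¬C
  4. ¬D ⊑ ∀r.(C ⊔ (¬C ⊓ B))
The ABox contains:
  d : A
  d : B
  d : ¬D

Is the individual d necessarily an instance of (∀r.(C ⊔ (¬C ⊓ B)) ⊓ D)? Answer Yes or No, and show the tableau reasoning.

No

1. d : (∀r.(C ⊔ (¬C ⊓ B)) ⊓ D)?  L(d) = {A, B, ¬D} ∪ {(∃r.(¬C ⊓ (C ⊔ ¬B)) ⊔ ¬D)}
   apply at d: ¬D⊑∀r.(C ⊔ (¬C ⊓ B))
   open: L(d) ⊇ {A, B, ¬D, ∀r.(C ⊔ (¬C ⊓ B)), ∀r.D, …} — d ∉ (∀r.(C ⊔ (¬C ⊓ B)) ⊓ D) possible
2. Hence d : (∀r.(C ⊔ (¬C ⊓ B)) ⊓ D): not entailed.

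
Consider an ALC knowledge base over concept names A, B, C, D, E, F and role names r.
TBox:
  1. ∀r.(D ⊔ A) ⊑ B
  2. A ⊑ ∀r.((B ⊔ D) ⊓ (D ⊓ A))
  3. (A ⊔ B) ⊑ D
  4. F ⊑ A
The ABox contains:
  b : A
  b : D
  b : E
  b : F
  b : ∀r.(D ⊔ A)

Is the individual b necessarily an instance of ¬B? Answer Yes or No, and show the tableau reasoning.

No

1. b : ¬B?  L(b) = {A, D, E, F, ∀r.(D ⊔ A)} ∪ {B}
   apply at b: A⊑∀r.((B ⊔ D) ⊓ (D ⊓ A))
   open: L(b) ⊇ {A, B, D, E, F, …} — b ∉ ¬B possible
2. Hence b : ¬B: not entailed.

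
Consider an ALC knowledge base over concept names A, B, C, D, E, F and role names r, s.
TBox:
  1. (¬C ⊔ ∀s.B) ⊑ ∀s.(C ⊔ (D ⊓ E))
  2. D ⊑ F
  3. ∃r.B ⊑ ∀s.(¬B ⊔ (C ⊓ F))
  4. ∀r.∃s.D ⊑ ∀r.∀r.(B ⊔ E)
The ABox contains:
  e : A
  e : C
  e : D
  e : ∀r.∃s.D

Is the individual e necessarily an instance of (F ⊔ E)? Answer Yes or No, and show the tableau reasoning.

Yes

1. e : (F ⊔ E)?  L(e) = {A, C, D, ∀r.∃s.D} ∪ {(¬F ⊓ ¬E)}
   clash {F, ¬F} at e — e ∈ (F ⊔ E)
2. Hence e : (F ⊔ E): entailed.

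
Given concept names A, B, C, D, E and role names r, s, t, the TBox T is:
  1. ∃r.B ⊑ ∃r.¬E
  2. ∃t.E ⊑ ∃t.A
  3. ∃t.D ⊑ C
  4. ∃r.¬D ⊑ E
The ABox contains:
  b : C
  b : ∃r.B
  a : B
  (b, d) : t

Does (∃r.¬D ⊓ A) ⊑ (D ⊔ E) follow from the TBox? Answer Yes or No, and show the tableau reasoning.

Yes

1. (∃r.¬D ⊓ A) ⊑ (D ⊔ E)  ⇔  ((∃r.¬D ⊓ A) ⊓ (¬D ⊓ ¬E)) unsat w.r.t. T
   all branches close; clash {E, ¬E} at x₀
2. Hence (∃r.¬D ⊓ A) ⊑ (D ⊔ E): entailed.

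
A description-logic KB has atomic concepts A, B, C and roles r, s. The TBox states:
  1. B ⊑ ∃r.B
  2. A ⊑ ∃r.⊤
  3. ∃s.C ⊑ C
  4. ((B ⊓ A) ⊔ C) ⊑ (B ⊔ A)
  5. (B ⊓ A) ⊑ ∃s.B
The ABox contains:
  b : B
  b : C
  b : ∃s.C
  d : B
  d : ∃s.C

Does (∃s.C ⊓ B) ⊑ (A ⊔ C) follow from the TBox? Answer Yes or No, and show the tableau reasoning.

Yes

1. (∃s.C ⊓ B) ⊑ (A ⊔ C)  ⇔  ((∃s.C ⊓ B) ⊓ (¬A ⊓ ¬C)) unsat w.r.t. T
   all branches close; clash {C, ¬C} at x₀
2. Hence (∃s.C ⊓ B) ⊑ (A ⊔ C): entailed.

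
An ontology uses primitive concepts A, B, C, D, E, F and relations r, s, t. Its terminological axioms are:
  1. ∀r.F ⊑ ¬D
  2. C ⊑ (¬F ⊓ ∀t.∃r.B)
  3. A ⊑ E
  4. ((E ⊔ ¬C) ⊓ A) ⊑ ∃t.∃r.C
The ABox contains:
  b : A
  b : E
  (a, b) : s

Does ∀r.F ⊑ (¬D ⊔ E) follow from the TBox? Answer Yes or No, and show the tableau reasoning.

1. ∀r.F ⊑ (¬D ⊔ E)  ⇔  (∀r.F ⊓ (D ⊓ ¬E)) unsat w.r.t. T
   all branches close; clash {E, ¬E} at x₀
2. Hence ∀r.F ⊑ (¬D ⊔ E): entailed.

Yes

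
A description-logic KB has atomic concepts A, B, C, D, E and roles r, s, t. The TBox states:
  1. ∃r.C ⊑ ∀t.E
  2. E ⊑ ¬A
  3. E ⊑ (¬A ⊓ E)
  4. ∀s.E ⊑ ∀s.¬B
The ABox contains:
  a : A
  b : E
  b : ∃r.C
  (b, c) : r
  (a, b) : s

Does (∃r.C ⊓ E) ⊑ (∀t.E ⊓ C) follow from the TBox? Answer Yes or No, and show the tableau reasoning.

No

1. (∃r.C ⊓ E) ⊑ (∀t.E ⊓ C)  ⇔  ((∃r.C ⊓ E) ⊓ (∃t.¬E ⊔ ¬C)) unsat w.r.t. T
   apply at x₀: ∃r.C⊑∀t.E; E⊑¬A; E⊑(¬A ⊓ E)
   open: L(x₀) ⊇ {E, ¬A, ¬C, ∀t.E, ∃r.C, …} (+ ∃-successors)
2. Hence (∃r.C ⊓ E) ⊑ (∀t.E ⊓ C): not entailed.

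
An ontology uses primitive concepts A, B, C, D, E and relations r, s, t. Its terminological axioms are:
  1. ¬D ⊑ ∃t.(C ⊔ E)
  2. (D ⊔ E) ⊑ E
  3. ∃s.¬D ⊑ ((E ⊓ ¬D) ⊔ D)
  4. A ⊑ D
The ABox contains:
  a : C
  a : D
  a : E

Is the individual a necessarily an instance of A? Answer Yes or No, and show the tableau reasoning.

No

1. a : A?  L(a) = {C, D, E} ∪ {¬A}
   open: L(a) ⊇ {C, D, E, ¬A, ∀s.D} — a ∉ A possible
2. Hence a : A: not entailed.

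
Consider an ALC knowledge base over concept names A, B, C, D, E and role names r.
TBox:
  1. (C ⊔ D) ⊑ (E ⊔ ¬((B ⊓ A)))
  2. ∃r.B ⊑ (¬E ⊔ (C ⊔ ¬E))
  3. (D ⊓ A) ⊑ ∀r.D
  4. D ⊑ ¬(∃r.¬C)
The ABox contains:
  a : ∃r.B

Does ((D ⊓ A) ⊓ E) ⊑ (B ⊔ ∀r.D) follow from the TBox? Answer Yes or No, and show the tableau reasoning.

Yes

1. ((D ⊓ A) ⊓ E) ⊑ (B ⊔ ∀r.D)  ⇔  (((D ⊓ A) ⊓ E) ⊓ (¬B ⊓ ∃r.¬D)) unsat w.r.t. T
   all branches close; clash {E, ¬E} at x₀
2. Hence ((D ⊓ A) ⊓ E) ⊑ (B ⊔ ∀r.D): entailed.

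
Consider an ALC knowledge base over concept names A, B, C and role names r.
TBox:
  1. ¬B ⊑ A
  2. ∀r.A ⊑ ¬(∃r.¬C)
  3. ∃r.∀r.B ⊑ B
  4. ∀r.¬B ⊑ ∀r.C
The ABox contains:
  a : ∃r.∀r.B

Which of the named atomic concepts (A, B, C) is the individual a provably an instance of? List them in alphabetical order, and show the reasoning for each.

{B}

1. a : A?  L(a) = {∃r.∀r.B} ∪ {¬A}
   apply at a: ∃r.∀r.B⊑B
   open: L(a) ⊇ {B, ¬A, ∃r.B, ∃r.¬A, ∃r.∀r.B} (+ ∃-successors) — a ∉ A possible
2. a : B?  L(a) = {∃r.∀r.B} ∪ {¬B}
   clash {B, ¬B} at a — a ∈ B
3. a : C?  L(a) = {∃r.∀r.B} ∪ {¬C}
   apply at a: ∃r.∀r.B⊑B
   open: L(a) ⊇ {B, ¬C, ∃r.B, ∃r.¬A, ∃r.∀r.B} (+ ∃-successors) — a ∉ C possible
4. Entailed for a: {B}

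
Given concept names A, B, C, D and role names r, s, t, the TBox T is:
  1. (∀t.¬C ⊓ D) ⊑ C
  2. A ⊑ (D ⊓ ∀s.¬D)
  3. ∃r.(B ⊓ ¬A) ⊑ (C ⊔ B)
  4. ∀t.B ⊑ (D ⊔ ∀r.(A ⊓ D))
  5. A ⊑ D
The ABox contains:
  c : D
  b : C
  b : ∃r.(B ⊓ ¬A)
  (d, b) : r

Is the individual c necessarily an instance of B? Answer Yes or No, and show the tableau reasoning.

1. c : B?  L(c) = {D} ∪ {¬B}
   open: L(c) ⊇ {D, ¬A, ¬B, ∀r.(¬B ⊔ A), ∃t.C, …} (+ ∃-successors) — c ∉ B possible
2. Hence c : B: not entailed.

No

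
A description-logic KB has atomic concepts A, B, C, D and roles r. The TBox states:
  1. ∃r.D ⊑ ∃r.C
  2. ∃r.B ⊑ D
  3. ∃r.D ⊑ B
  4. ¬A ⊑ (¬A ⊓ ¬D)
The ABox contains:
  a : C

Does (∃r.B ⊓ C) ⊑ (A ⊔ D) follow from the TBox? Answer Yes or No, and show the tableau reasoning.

1. (∃r.B ⊓ C) ⊑ (A ⊔ D)  ⇔  ((∃r.B ⊓ C) ⊓ (¬A ⊓ ¬D)) unsat w.r.t. T
   all branches close; clash {D, ¬D} at x₀
2. Hence (∃r.B ⊓ C) ⊑ (A ⊔ D): entailed.

Yes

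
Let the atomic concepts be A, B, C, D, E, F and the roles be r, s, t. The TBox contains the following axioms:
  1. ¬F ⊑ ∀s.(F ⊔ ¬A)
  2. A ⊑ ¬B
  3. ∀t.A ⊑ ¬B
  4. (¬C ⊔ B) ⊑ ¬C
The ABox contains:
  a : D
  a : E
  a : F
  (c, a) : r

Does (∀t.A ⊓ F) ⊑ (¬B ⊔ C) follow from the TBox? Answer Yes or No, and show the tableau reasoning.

1. (∀t.A ⊓ F) ⊑ (¬B ⊔ C)  ⇔  ((∀t.A ⊓ F) ⊓ (B ⊓ ¬C)) unsat w.r.t. T
   all branches close; clash {B, ¬B} at x₀
2. Hence (∀t.A ⊓ F) ⊑ (¬B ⊔ C): entailed.

Yes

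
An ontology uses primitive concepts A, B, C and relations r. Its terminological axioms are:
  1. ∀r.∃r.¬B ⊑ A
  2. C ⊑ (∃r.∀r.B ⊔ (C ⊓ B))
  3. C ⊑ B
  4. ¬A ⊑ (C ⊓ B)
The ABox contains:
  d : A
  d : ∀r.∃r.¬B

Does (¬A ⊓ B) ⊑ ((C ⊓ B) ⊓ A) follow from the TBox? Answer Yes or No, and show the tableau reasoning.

No

1. (¬A ⊓ B) ⊑ ((C ⊓ B) ⊓ A)  ⇔  ((¬A ⊓ B) ⊓ ((¬C ⊔ ¬B) ⊔ ¬A)) unsat w.r.t. T
   apply at x₀: ¬A⊑(C ⊓ B)
   open: L(x₀) ⊇ {B, C, ¬A, ∃r.∀r.B} (+ ∃-successors)
2. Hence (¬A ⊓ B) ⊑ ((C ⊓ B) ⊓ A): not entailed.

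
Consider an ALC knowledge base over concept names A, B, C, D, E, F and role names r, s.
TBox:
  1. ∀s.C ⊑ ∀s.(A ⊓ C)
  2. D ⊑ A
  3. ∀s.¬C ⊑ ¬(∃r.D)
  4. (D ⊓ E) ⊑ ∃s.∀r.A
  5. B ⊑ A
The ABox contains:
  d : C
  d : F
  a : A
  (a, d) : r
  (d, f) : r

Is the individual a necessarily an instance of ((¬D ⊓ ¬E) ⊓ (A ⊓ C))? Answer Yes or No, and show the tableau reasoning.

No

1. a : ((¬D ⊓ ¬E) ⊓ (A ⊓ C))?  L(a) = {A} ∪ {((D ⊔ E) ⊔ (¬A ⊔ ¬C))}
   open: L(a) ⊇ {A, D, ¬E, ∃s.C, ∃s.¬C} (+ ∃-successors) — a ∉ ((¬D ⊓ ¬E) ⊓ (A ⊓ C)) possible
2. Hence a : ((¬D ⊓ ¬E) ⊓ (A ⊓ C)): not entailed.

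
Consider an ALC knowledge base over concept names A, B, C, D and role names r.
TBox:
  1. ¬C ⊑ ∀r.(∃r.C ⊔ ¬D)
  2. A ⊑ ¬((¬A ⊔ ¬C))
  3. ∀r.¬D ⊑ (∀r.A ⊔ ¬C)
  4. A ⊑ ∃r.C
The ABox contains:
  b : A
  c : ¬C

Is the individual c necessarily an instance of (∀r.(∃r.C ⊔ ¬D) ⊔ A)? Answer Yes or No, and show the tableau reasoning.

1. c : (∀r.(∃r.C ⊔ ¬D) ⊔ A)?  L(c) = {¬C} ∪ {(∃r.(∀r.¬C ⊓ D) ⊓ ¬A)}
   clash {C, ¬C} at an ∃-successor — c ∈ (∀r.(∃r.C ⊔ ¬D) ⊔ A)
2. Hence c : (∀r.(∃r.C ⊔ ¬D) ⊔ A): entailed.

Yes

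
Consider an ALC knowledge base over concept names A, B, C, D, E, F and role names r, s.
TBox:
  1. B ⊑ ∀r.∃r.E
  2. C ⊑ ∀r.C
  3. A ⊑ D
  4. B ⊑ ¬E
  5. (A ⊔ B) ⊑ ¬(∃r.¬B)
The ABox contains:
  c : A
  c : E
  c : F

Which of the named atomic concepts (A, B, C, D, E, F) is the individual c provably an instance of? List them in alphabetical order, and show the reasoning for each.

{A, D, E, F}

1. c : A?  L(c) = {A, E, F} ∪ {¬A}
   clash {A, ¬A} at c — c ∈ A
2. c : B?  L(c) = {A, E, F} ∪ {¬B}
   apply at c: A⊑D
   open: L(c) ⊇ {A, D, E, F, ¬B, …} — c ∉ B possible
3. c : C?  L(c) = {A, E, F} ∪ {¬C}
   apply at c: A⊑D
   open: L(c) ⊇ {A, D, E, F, ¬B, …} — c ∉ C possible
4. c : D?  L(c) = {A, E, F} ∪ {¬D}
   clash {D, ¬D} at c — c ∈ D
5. c : E?  L(c) = {A, E, F} ∪ {¬E}
   clash {E, ¬E} at c — c ∈ E
6. c : F?  L(c) = {A, E, F} ∪ {¬F}
   clash {F, ¬F} at c — c ∈ F
7. Entailed for c: {A, D, E, F}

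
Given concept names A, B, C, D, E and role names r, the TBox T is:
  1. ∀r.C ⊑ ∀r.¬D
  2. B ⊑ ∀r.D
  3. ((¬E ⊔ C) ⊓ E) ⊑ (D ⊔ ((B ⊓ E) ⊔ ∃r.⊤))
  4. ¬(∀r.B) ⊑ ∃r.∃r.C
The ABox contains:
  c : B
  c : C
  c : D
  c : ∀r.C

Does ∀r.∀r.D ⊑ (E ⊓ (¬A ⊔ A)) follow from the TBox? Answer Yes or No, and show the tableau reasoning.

1. ∀r.∀r.D ⊑ (E ⊓ (¬A ⊔ A))  ⇔  (∀r.∀r.D ⊓ (¬E ⊔ (A ⊓ ¬A))) unsat w.r.t. T
   open: L(x₀) ⊇ {¬B, ¬E, ∀r.B, ∀r.∀r.D, ∃r.¬C} (+ ∃-successors)
2. Hence ∀r.∀r.D ⊑ (E ⊓ (¬A ⊔ A)): not entailed.

No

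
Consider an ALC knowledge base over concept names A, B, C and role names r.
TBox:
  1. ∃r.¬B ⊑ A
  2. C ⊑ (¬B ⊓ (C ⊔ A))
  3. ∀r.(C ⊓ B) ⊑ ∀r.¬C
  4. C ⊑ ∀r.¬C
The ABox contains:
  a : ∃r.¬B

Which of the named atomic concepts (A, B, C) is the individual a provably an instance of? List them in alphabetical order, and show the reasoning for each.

1. a : A?  L(a) = {∃r.¬B} ∪ {¬A}
   clash {A, ¬A} at a — a ∈ A
2. a : B?  L(a) = {∃r.¬B} ∪ {¬B}
   apply at a: ∃r.¬B⊑A
   open: L(a) ⊇ {A, ¬B, ¬C, ∃r.(¬C ⊔ ¬B), ∃r.¬B} (+ ∃-successors) — a ∉ B possible
3. a : C?  L(a) = {∃r.¬B} ∪ {¬C}
   apply at a: ∃r.¬B⊑A
   open: L(a) ⊇ {A, ¬C, ∃r.(¬C ⊔ ¬B), ∃r.¬B} (+ ∃-successors) — a ∉ C possible
4. Entailed for a: {A}

{A}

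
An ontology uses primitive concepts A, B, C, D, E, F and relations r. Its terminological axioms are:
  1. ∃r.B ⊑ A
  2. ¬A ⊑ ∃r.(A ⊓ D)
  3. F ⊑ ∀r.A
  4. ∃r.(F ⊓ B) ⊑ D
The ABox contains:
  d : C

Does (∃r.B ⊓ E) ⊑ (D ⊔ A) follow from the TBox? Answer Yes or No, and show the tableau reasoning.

1. (∃r.B ⊓ E) ⊑ (D ⊔ A)  ⇔  ((∃r.B ⊓ E) ⊓ (¬D ⊓ ¬A)) unsat w.r.t. T
   all branches close; clash {A, ¬A} at x₀
2. Hence (∃r.B ⊓ E) ⊑ (D ⊔ A): entailed.

Yes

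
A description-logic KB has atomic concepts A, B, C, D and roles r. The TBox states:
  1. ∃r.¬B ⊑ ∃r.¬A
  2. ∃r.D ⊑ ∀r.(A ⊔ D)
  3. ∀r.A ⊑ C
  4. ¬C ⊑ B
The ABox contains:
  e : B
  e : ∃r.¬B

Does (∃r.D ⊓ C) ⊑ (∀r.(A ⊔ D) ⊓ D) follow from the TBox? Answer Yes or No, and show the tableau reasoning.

1. (∃r.D ⊓ C) ⊑ (∀r.(A ⊔ D) ⊓ D)  ⇔  ((∃r.D ⊓ C) ⊓ (∃r.(¬A ⊓ ¬D) ⊔ ¬D)) unsat w.r.t. T
   apply at x₀: ∃r.D⊑∀r.(A ⊔ D)
   open: L(x₀) ⊇ {C, ¬D, ∀r.(A ⊔ D), ∀r.B, ∃r.D} (+ ∃-successors)
2. Hence (∃r.D ⊓ C) ⊑ (∀r.(A ⊔ D) ⊓ D): not entailed.

No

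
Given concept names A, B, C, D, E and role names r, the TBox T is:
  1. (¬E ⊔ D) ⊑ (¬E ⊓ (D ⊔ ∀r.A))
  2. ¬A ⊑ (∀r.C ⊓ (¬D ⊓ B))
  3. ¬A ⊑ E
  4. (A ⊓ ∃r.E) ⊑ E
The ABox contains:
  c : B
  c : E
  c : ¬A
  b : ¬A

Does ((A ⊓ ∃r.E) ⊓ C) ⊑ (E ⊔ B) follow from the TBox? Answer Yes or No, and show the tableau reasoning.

1. ((A ⊓ ∃r.E) ⊓ C) ⊑ (E ⊔ B)  ⇔  (((A ⊓ ∃r.E) ⊓ C) ⊓ (¬E ⊓ ¬B)) unsat w.r.t. T
   all branches close; clash {E, ¬E} at x₀
2. Hence ((A ⊓ ∃r.E) ⊓ C) ⊑ (E ⊔ B): entailed.

Yes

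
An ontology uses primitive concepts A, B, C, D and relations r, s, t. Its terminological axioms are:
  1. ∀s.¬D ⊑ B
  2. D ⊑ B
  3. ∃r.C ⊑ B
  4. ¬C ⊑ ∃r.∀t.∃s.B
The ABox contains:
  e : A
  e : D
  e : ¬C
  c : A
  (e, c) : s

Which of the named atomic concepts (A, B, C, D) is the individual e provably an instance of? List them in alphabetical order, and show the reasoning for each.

1. e : A?  L(e) = {A, D, ¬C} ∪ {¬A}
   clash {A, ¬A} at e — e ∈ A
2. e : B?  L(e) = {A, D, ¬C} ∪ {¬B}
   clash {B, ¬B} at e — e ∈ B
3. e : C?  L(e) = {A, D, ¬C} ∪ {¬C}
   apply at e: D⊑B; ¬C⊑∃r.∀t.∃s.B
   open: L(e) ⊇ {A, B, D, ¬C, ∃r.∀t.∃s.B} (+ ∃-successors) — e ∉ C possible
4. e : D?  L(e) = {A, D, ¬C} ∪ {¬D}
   clash {D, ¬D} at e — e ∈ D
5. Entailed for e: {A, B, D}

{A, B, D}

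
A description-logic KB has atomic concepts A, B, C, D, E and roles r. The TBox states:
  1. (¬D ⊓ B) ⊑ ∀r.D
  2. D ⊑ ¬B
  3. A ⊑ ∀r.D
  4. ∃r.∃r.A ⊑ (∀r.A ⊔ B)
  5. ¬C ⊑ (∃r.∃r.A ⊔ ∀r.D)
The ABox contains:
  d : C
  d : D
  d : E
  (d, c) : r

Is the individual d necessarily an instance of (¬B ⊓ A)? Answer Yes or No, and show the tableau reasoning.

1. d : (¬B ⊓ A)?  L(d) = {C, D, E} ∪ {(B ⊔ ¬A)}
   apply at d: D⊑¬B
   open: L(d) ⊇ {C, D, E, ¬A, ¬B, …} — d ∉ (¬B ⊓ A) possible
2. Hence d : (¬B ⊓ A): not entailed.

No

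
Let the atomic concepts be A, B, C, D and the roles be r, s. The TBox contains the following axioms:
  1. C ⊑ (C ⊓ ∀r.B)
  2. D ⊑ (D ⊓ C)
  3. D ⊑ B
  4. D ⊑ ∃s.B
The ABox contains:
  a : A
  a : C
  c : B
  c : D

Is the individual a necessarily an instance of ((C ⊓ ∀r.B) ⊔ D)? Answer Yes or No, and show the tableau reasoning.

1. a : ((C ⊓ ∀r.B) ⊔ D)?  L(a) = {A, C} ∪ {((¬C ⊔ ∃r.¬B) ⊓ ¬D)}
   clash {B, ¬B} at an ∃-successor — a ∈ ((C ⊓ ∀r.B) ⊔ D)
2. Hence a : ((C ⊓ ∀r.B) ⊔ D): entailed.

Yes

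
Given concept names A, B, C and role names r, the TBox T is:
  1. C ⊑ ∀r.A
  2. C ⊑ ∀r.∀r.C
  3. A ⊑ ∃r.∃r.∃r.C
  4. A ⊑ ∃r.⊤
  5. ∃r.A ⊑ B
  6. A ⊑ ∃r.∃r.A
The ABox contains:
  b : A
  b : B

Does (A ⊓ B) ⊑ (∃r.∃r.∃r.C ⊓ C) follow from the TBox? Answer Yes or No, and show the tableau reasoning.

No

1. (A ⊓ B) ⊑ (∃r.∃r.∃r.C ⊓ C)  ⇔  ((A ⊓ B) ⊓ (∀r.∀r.∀r.¬C ⊔ ¬C)) unsat w.r.t. T
   apply at x₀: A⊑∃r.∃r.∃r.C; A⊑∃r.⊤; A⊑∃r.∃r.A
   open: L(x₀) ⊇ {A, B, ¬C, ∃r.∃r.A, ∃r.∃r.∃r.C, …} (+ ∃-successors)
2. Hence (A ⊓ B) ⊑ (∃r.∃r.∃r.C ⊓ C): not entailed.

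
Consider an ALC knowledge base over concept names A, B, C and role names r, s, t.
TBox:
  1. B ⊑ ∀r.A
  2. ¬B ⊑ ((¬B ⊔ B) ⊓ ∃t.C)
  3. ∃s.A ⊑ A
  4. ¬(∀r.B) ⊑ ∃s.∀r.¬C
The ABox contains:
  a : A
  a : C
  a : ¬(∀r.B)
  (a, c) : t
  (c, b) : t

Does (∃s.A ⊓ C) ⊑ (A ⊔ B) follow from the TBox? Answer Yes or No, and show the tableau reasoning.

Yes

1. (∃s.A ⊓ C) ⊑ (A ⊔ B)  ⇔  ((∃s.A ⊓ C) ⊓ (¬A ⊓ ¬B)) unsat w.r.t. T
   all branches close; clash {A, ¬A} at x₀
2. Hence (∃s.A ⊓ C) ⊑ (A ⊔ B): entailed.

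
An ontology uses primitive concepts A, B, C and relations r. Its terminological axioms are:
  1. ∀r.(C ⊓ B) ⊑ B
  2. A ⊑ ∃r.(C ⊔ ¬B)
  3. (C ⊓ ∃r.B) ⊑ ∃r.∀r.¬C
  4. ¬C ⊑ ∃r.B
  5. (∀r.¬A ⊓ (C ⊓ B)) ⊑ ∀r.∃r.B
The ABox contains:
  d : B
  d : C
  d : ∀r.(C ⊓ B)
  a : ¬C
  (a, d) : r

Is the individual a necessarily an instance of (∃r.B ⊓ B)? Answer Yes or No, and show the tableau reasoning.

1. a : (∃r.B ⊓ B)?  L(a) = {¬C} ∪ {(∀r.¬B ⊔ ¬B)}
   apply at a: ¬C⊑∃r.B
   open: L(a) ⊇ {¬A, ¬B, ¬C, ∃r.(¬C ⊔ ¬B), ∃r.A, …} (+ ∃-successors) — a ∉ (∃r.B ⊓ B) possible
2. Hence a : (∃r.B ⊓ B): not entailed.

No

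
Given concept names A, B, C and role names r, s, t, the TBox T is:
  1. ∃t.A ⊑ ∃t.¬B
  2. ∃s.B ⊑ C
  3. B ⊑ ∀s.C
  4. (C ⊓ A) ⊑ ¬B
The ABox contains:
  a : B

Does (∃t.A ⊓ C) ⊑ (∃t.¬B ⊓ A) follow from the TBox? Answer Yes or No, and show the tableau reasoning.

1. (∃t.A ⊓ C) ⊑ (∃t.¬B ⊓ A)  ⇔  ((∃t.A ⊓ C) ⊓ (∀t.B ⊔ ¬A)) unsat w.r.t. T
   apply at x₀: ∃t.A⊑∃t.¬B
   open: L(x₀) ⊇ {C, ¬A, ¬B, ∃t.A, ∃t.¬B} (+ ∃-successors)
2. Hence (∃t.A ⊓ C) ⊑ (∃t.¬B ⊓ A): not entailed.

No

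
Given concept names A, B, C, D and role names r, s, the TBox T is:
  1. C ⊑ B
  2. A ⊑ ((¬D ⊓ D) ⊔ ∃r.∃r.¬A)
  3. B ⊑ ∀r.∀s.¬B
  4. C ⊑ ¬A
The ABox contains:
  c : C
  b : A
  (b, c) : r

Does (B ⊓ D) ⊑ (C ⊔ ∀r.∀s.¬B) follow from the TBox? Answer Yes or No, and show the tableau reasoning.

1. (B ⊓ D) ⊑ (C ⊔ ∀r.∀s.¬B)  ⇔  ((B ⊓ D) ⊓ (¬C ⊓ ∃r.∃s.B)) unsat w.r.t. T
   all branches close; clash {B, ¬B} at an ∃-successor
2. Hence (B ⊓ D) ⊑ (C ⊔ ∀r.∀s.¬B): entailed.

Yes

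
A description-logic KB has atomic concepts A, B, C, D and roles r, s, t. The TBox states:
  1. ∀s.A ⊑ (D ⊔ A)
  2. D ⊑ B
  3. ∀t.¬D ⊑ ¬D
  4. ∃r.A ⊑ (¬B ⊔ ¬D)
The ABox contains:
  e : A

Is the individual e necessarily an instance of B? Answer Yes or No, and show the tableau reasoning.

1. e : B?  L(e) = {A} ∪ {¬B}
   open: L(e) ⊇ {A, ¬B, ¬D, ∀r.¬A, ∃s.¬A} (+ ∃-successors) — e ∉ B possible
2. Hence e : B: not entailed.

No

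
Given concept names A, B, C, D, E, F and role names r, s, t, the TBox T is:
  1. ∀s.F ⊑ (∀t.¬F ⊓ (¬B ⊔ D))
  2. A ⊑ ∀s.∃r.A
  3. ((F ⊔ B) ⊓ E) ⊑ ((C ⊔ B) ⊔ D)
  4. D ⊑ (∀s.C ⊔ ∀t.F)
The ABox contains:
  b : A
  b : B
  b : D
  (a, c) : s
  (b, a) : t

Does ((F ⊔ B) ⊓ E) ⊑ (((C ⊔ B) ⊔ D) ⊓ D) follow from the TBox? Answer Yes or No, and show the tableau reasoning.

No

1. ((F ⊔ B) ⊓ E) ⊑ (((C ⊔ B) ⊔ D) ⊓ D)  ⇔  (((F ⊔ B) ⊓ E) ⊓ (((¬C ⊓ ¬B) ⊓ ¬D) ⊔ ¬D)) unsat w.r.t. T
   apply at x₀: ((F ⊔ B) ⊓ E)⊑((C ⊔ B) ⊔ D)
   open: L(x₀) ⊇ {C, E, F, ¬A, ¬D, …} (+ ∃-successors)
2. Hence ((F ⊔ B) ⊓ E) ⊑ (((C ⊔ B) ⊔ D) ⊓ D): not entailed.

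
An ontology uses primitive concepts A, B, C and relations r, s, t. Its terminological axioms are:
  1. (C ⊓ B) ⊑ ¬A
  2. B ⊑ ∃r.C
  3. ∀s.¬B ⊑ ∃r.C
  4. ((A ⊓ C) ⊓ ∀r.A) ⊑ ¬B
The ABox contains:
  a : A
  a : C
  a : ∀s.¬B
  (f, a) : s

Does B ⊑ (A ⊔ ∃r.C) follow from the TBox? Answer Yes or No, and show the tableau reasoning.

1. B ⊑ (A ⊔ ∃r.C)  ⇔  (B ⊓ (¬A ⊓ ∀r.¬C)) unsat w.r.t. T
   all branches close; clash {B, ¬B} at x₀
2. Hence B ⊑ (A ⊔ ∃r.C): entailed.

Yes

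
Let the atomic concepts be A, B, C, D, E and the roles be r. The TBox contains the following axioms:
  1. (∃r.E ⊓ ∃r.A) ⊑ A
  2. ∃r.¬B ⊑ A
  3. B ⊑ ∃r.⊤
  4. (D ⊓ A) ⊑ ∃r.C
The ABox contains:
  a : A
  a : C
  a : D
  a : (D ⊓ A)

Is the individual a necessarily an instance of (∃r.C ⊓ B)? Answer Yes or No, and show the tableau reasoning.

No

1. a : (∃r.C ⊓ B)?  L(a) = {A, C, D, (D ⊓ A)} ∪ {(∀r.¬C ⊔ ¬B)}
   apply at a: (D ⊓ A)⊑∃r.C
   open: L(a) ⊇ {A, C, D, ¬B, ∃r.C} (+ ∃-successors) — a ∉ (∃r.C ⊓ B) possible
2. Hence a : (∃r.C ⊓ B): not entailed.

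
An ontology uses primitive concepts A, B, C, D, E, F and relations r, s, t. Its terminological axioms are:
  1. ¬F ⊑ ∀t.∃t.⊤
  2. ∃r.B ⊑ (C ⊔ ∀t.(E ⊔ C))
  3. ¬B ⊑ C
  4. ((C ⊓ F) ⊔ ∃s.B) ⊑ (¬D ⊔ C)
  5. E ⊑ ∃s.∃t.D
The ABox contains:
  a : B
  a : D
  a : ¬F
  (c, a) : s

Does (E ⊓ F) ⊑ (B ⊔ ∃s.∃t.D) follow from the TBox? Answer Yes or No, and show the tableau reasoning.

1. (E ⊓ F) ⊑ (B ⊔ ∃s.∃t.D)  ⇔  ((E ⊓ F) ⊓ (¬B ⊓ ∀s.∀t.¬D)) unsat w.r.t. T
   all branches close; clash {D, ¬D} at an ∃-successor
2. Hence (E ⊓ F) ⊑ (B ⊔ ∃s.∃t.D): entailed.

Yes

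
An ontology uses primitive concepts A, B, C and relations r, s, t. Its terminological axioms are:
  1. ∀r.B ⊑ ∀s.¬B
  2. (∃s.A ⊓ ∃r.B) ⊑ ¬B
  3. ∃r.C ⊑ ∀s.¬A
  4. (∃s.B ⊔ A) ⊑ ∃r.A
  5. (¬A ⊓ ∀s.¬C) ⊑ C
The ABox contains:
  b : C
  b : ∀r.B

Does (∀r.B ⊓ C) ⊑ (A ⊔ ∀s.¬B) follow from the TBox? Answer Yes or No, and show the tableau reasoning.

1. (∀r.B ⊓ C) ⊑ (A ⊔ ∀s.¬B)  ⇔  ((∀r.B ⊓ C) ⊓ (¬A ⊓ ∃s.B)) unsat w.r.t. T
   all branches close; clash {B, ¬B} at an ∃-successor
2. Hence (∀r.B ⊓ C) ⊑ (A ⊔ ∀s.¬B): entailed.

Yes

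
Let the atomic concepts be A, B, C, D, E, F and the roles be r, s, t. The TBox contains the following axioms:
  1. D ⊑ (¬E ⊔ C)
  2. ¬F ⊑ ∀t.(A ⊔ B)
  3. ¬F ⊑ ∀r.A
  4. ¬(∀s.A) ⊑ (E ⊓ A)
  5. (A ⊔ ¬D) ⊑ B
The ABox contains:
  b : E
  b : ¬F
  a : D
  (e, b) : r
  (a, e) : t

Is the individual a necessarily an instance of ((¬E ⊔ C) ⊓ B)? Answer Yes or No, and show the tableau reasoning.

No

1. a : ((¬E ⊔ C) ⊓ B)?  L(a) = {D} ∪ {((E ⊓ ¬C) ⊔ ¬B)}
   apply at a: D⊑(¬E ⊔ C)
   open: L(a) ⊇ {D, F, ¬A, ¬B, ¬E, …} — a ∉ ((¬E ⊔ C) ⊓ B) possible
2. Hence a : ((¬E ⊔ C) ⊓ B): not entailed.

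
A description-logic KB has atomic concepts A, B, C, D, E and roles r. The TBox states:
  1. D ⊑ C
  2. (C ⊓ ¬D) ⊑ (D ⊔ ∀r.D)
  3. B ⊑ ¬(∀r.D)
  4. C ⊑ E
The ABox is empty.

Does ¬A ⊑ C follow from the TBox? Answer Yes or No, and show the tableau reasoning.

No

1. ¬A ⊑ C  ⇔  (¬A ⊓ ¬C) unsat w.r.t. T
   open: L(x₀) ⊇ {¬A, ¬B, ¬C, ¬D}
2. Hence ¬A ⊑ C: not entailed.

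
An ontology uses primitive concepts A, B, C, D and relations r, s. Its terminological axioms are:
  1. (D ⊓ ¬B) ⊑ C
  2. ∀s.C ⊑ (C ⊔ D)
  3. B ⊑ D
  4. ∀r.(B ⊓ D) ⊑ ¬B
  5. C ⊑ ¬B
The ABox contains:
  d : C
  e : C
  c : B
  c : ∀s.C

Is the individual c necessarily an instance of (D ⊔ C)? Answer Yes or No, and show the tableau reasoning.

1. c : (D ⊔ C)?  L(c) = {B, ∀s.C} ∪ {(¬D ⊓ ¬C)}
   clash {D, ¬D} at c — c ∈ (D ⊔ C)
2. Hence c : (D ⊔ C): entailed.

Yes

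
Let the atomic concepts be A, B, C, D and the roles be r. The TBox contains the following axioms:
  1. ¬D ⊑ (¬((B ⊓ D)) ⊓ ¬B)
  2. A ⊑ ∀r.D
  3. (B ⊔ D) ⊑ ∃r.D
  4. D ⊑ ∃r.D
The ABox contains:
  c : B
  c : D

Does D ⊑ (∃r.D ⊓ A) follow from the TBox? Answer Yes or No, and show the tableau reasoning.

1. D ⊑ (∃r.D ⊓ A)  ⇔  (D ⊓ (∀r.¬D ⊔ ¬A)) unsat w.r.t. T
   apply at x₀: D⊑∃r.D
   open: L(x₀) ⊇ {D, ¬A, ∃r.D} (+ ∃-successors)
2. Hence D ⊑ (∃r.D ⊓ A): not entailed.

No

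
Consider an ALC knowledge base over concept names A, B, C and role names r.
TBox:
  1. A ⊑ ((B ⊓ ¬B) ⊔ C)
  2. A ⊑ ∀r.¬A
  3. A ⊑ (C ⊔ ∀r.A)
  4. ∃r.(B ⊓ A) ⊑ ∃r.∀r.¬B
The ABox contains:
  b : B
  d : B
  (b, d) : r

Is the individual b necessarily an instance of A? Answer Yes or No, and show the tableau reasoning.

1. b : A?  L(b) = {B} ∪ {¬A}
   open: L(b) ⊇ {B, ¬A, ∀r.(¬B ⊔ ¬A)} — b ∉ A possible
2. Hence b : A: not entailed.

No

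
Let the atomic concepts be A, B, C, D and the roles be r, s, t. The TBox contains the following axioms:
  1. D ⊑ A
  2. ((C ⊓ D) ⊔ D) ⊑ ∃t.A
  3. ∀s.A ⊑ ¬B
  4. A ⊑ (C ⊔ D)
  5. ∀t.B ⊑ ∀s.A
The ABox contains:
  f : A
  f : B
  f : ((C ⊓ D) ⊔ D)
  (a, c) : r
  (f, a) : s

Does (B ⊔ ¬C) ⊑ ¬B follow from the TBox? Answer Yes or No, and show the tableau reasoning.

1. (B ⊔ ¬C) ⊑ ¬B  ⇔  ((B ⊔ ¬C) ⊓ B) unsat w.r.t. T
   open: L(x₀) ⊇ {B, ¬A, ¬D, ∃s.¬A, ∃t.¬B} (+ ∃-successors)
2. Hence (B ⊔ ¬C) ⊑ ¬B: not entailed.

No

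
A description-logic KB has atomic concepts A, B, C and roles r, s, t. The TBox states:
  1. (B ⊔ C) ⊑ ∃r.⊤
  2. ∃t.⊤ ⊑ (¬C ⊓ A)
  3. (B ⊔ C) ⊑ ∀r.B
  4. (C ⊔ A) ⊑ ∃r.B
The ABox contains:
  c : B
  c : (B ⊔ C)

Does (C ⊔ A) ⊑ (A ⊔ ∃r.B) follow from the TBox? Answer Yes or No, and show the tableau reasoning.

1. (C ⊔ A) ⊑ (A ⊔ ∃r.B)  ⇔  ((C ⊔ A) ⊓ (¬A ⊓ ∀r.¬B)) unsat w.r.t. T
   all branches close; clash {A, ¬A} at x₀
2. Hence (C ⊔ A) ⊑ (A ⊔ ∃r.B): entailed.

Yes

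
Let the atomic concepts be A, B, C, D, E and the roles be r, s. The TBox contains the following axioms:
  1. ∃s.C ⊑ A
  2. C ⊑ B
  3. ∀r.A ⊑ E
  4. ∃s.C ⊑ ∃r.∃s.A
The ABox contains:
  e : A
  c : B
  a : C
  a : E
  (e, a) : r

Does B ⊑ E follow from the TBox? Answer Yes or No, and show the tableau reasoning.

1. B ⊑ E  ⇔  (B ⊓ ¬E) unsat w.r.t. T
   open: L(x₀) ⊇ {B, ¬E, ∀s.¬C, ∃r.¬A} (+ ∃-successors)
2. Hence B ⊑ E: not entailed.

No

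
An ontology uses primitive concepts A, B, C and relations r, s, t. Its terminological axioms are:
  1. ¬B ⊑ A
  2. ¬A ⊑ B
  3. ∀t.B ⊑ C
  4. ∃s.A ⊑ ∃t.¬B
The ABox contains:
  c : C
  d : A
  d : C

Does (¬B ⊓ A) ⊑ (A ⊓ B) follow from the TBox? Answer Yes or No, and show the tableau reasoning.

1. (¬B ⊓ A) ⊑ (A ⊓ B)  ⇔  ((¬B ⊓ A) ⊓ (¬A ⊔ ¬B)) unsat w.r.t. T
   open: L(x₀) ⊇ {A, ¬B, ∀s.¬A, ∃t.¬B} (+ ∃-successors)
2. Hence (¬B ⊓ A) ⊑ (A ⊓ B): not entailed.

No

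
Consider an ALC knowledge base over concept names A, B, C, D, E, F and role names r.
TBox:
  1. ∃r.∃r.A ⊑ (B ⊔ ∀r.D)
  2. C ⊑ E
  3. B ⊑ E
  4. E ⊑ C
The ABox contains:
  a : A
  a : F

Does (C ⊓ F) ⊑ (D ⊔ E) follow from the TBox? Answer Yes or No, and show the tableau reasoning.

Yes

1. (C ⊓ F) ⊑ (D ⊔ E)  ⇔  ((C ⊓ F) ⊓ (¬D ⊓ ¬E)) unsat w.r.t. T
   all branches close; clash {E, ¬E} at x₀
2. Hence (C ⊓ F) ⊑ (D ⊔ E): entailed.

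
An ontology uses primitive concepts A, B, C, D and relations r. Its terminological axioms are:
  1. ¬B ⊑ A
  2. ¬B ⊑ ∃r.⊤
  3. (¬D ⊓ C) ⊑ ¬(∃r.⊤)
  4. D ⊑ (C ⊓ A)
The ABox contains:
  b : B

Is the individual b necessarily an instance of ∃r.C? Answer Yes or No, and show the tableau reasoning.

No

1. b : ∃r.C?  L(b) = {B} ∪ {∀r.¬C}
   open: L(b) ⊇ {B, ¬C, ¬D, ∀r.¬C} — b ∉ ∃r.C possible
2. Hence b : ∃r.C: not entailed.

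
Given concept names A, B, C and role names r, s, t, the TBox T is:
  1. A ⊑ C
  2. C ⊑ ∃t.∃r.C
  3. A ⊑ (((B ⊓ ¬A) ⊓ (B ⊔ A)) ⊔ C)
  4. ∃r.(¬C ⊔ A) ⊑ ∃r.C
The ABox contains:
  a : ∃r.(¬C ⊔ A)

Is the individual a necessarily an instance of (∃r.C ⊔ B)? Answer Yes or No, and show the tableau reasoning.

Yes

1. a : (∃r.C ⊔ B)?  L(a) = {∃r.(¬C ⊔ A)} ∪ {(∀r.¬C ⊓ ¬B)}
   clash {C, ¬C} at an ∃-successor — a ∈ (∃r.C ⊔ B)
2. Hence a : (∃r.C ⊔ B): entailed.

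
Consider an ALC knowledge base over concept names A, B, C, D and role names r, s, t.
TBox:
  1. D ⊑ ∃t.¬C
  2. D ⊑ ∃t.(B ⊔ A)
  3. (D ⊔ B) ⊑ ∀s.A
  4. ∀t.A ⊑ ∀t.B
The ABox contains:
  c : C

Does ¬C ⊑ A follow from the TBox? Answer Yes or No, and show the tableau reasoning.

No

1. ¬C ⊑ A  ⇔  (¬C ⊓ ¬A) unsat w.r.t. T
   open: L(x₀) ⊇ {¬A, ¬B, ¬C, ¬D, ∃t.¬A} (+ ∃-successors)
2. Hence ¬C ⊑ A: not entailed.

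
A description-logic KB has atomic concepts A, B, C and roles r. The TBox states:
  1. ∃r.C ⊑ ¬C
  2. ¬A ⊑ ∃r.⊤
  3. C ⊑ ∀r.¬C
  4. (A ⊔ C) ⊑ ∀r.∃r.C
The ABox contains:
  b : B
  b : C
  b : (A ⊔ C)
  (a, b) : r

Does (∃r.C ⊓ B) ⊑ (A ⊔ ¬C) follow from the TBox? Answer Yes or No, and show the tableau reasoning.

1. (∃r.C ⊓ B) ⊑ (A ⊔ ¬C)  ⇔  ((∃r.C ⊓ B) ⊓ (¬A ⊓ C)) unsat w.r.t. T
   all branches close; clash {C, ¬C} at an ∃-successor
2. Hence (∃r.C ⊓ B) ⊑ (A ⊔ ¬C): entailed.

Yes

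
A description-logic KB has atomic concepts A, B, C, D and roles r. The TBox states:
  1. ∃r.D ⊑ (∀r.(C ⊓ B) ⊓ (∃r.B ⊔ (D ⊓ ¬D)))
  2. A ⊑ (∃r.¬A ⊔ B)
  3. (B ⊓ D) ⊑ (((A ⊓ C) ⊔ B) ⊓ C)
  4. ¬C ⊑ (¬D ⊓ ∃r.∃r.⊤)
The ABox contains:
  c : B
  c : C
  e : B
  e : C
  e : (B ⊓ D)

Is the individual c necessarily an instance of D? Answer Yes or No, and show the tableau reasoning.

1. c : D?  L(c) = {B, C} ∪ {¬D}
   open: L(c) ⊇ {B, C, ¬A, ¬D, ∀r.¬D} — c ∉ D possible
2. Hence c : D: not entailed.

No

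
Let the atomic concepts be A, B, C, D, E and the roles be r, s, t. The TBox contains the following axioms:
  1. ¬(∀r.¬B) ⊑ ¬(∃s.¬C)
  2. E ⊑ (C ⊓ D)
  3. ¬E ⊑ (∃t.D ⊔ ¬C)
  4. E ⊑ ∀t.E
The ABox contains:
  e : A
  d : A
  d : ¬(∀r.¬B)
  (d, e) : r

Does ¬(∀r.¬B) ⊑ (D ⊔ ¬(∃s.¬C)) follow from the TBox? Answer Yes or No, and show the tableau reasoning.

Yes

1. ¬(∀r.¬B) ⊑ (D ⊔ ¬(∃s.¬C))  ⇔  (∃r.B ⊓ (¬D ⊓ ∃s.¬C)) unsat w.r.t. T
   all branches close; clash {D, ¬D} at x₀
2. Hence ¬(∀r.¬B) ⊑ (D ⊔ ¬(∃s.¬C)): entailed.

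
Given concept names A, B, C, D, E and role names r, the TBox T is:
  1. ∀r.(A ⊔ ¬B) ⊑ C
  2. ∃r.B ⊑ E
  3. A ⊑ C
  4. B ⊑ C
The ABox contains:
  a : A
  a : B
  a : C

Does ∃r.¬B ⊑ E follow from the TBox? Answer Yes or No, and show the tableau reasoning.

1. ∃r.¬B ⊑ E  ⇔  (∃r.¬B ⊓ ¬E) unsat w.r.t. T
   open: L(x₀) ⊇ {C, ¬A, ¬B, ¬E, ∀r.¬B, …} (+ ∃-successors)
2. Hence ∃r.¬B ⊑ E: not entailed.

No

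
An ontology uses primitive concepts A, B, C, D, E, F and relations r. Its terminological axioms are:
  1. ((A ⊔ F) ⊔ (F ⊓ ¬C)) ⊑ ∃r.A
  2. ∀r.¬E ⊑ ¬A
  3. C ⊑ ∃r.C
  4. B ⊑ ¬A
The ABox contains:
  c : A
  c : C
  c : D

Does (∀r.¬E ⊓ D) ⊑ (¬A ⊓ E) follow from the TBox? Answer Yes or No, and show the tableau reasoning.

No

1. (∀r.¬E ⊓ D) ⊑ (¬A ⊓ E)  ⇔  ((∀r.¬E ⊓ D) ⊓ (A ⊔ ¬E)) unsat w.r.t. T
   apply at x₀: ∀r.¬E⊑¬A
   open: L(x₀) ⊇ {D, ¬A, ¬B, ¬C, ¬E, …}
2. Hence (∀r.¬E ⊓ D) ⊑ (¬A ⊓ E): not entailed.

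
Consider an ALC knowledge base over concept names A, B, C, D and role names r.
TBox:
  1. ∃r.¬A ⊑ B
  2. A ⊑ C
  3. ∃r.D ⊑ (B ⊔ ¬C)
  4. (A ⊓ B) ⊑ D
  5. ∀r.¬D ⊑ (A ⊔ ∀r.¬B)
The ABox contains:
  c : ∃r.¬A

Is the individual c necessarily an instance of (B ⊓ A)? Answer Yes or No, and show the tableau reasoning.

No

1. c : (B ⊓ A)?  L(c) = {∃r.¬A} ∪ {(¬B ⊔ ¬A)}
   apply at c: ∃r.¬A⊑B
   open: L(c) ⊇ {B, ¬A, ∀r.¬B, ∀r.¬D, ∃r.¬A} (+ ∃-successors) — c ∉ (B ⊓ A) possible
2. Hence c : (B ⊓ A): not entailed.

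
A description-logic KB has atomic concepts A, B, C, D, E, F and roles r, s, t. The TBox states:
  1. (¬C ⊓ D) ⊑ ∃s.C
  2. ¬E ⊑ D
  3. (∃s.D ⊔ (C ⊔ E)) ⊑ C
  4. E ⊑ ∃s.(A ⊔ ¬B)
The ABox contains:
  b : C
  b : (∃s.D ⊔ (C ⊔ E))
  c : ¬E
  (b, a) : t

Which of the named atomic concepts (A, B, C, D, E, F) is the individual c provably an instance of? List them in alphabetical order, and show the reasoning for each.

{D}

1. c : A?  L(c) = {¬E} ∪ {¬A}
   apply at c: ¬E⊑D
   open: L(c) ⊇ {C, D, ¬A, ¬E} — c ∉ A possible
2. c : B?  L(c) = {¬E} ∪ {¬B}
   apply at c: ¬E⊑D
   open: L(c) ⊇ {C, D, ¬B, ¬E} — c ∉ B possible
3. c : C?  L(c) = {¬E} ∪ {¬C}
   apply at c: ¬E⊑D
   open: L(c) ⊇ {D, ¬C, ¬E, ∀s.¬D, ∃s.C} (+ ∃-successors) — c ∉ C possible
4. c : D?  L(c) = {¬E} ∪ {¬D}
   clash {D, ¬D} at c — c ∈ D
5. c : E?  L(c) = {¬E} ∪ {¬E}
   apply at c: ¬E⊑D
   open: L(c) ⊇ {C, D, ¬E} — c ∉ E possible
6. c : F?  L(c) = {¬E} ∪ {¬F}
   apply at c: ¬E⊑D
   open: L(c) ⊇ {C, D, ¬E, ¬F} — c ∉ F possible
7. Entailed for c: {D}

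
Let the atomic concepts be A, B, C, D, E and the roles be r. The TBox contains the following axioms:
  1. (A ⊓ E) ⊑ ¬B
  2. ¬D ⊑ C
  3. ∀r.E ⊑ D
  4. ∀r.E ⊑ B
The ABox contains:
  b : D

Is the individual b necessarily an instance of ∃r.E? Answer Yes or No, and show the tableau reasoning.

No

1. b : ∃r.E?  L(b) = {D} ∪ {∀r.¬E}
   open: L(b) ⊇ {D, ¬A, ∀r.¬E, ∃r.¬E} (+ ∃-successors) — b ∉ ∃r.E possible
2. Hence b : ∃r.E: not entailed.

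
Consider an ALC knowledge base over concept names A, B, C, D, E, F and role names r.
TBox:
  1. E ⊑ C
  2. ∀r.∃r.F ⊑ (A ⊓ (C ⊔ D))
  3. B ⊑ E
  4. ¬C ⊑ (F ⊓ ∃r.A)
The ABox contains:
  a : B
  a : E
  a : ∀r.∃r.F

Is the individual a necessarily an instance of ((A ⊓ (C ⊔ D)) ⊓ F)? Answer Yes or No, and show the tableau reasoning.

No

1. a : ((A ⊓ (C ⊔ D)) ⊓ F)?  L(a) = {B, E, ∀r.∃r.F} ∪ {((¬A ⊔ (¬C ⊓ ¬D)) ⊔ ¬F)}
   apply at a: E⊑C; ∀r.∃r.F⊑(A ⊓ (C ⊔ D))
   open: L(a) ⊇ {A, B, C, E, ¬F, …} — a ∉ ((A ⊓ (C ⊔ D)) ⊓ F) possible
2. Hence a : ((A ⊓ (C ⊔ D)) ⊓ F): not entailed.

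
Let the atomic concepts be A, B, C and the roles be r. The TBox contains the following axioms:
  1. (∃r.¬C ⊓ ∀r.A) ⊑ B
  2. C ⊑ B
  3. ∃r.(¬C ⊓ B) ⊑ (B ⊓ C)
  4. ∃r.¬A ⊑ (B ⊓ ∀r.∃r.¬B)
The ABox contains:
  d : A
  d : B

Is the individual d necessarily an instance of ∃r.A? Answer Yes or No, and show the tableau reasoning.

No

1. d : ∃r.A?  L(d) = {A, B} ∪ {∀r.¬A}
   open: L(d) ⊇ {A, B, ∀r.(C ⊔ ¬B), ∀r.A, ∀r.¬A} — d ∉ ∃r.A possible
2. Hence d : ∃r.A: not entailed.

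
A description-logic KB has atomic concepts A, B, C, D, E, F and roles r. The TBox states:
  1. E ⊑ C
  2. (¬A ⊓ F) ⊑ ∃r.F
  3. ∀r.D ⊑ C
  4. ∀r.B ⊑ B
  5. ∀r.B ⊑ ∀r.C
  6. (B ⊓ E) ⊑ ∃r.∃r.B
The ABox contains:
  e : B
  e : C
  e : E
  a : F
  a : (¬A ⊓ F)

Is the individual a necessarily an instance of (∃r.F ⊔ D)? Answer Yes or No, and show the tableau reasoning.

Yes

1. a : (∃r.F ⊔ D)?  L(a) = {F, (¬A ⊓ F)} ∪ {(∀r.¬F ⊓ ¬D)}
   clash {F, ¬F} at an ∃-successor — a ∈ (∃r.F ⊔ D)
2. Hence a : (∃r.F ⊔ D): entailed.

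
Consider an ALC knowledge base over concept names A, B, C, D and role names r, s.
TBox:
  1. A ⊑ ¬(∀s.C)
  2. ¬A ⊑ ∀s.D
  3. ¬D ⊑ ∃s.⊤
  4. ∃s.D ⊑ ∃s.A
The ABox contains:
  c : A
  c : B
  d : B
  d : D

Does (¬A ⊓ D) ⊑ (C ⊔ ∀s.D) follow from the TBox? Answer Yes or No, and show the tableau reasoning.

1. (¬A ⊓ D) ⊑ (C ⊔ ∀s.D)  ⇔  ((¬A ⊓ D) ⊓ (¬C ⊓ ∃s.¬D)) unsat w.r.t. T
   all branches close; clash {D, ¬D} at an ∃-successor
2. Hence (¬A ⊓ D) ⊑ (C ⊔ ∀s.D): entailed.

Yes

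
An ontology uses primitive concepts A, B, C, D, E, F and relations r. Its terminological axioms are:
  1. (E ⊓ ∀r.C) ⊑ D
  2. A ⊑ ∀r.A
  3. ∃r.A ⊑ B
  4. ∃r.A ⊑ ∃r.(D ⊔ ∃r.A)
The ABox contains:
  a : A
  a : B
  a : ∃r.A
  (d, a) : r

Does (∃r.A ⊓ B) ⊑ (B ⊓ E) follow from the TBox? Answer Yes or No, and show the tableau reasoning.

No

1. (∃r.A ⊓ B) ⊑ (B ⊓ E)  ⇔  ((∃r.A ⊓ B) ⊓ (¬B ⊔ ¬E)) unsat w.r.t. T
   apply at x₀: ∃r.A⊑∃r.(D ⊔ ∃r.A)
   open: L(x₀) ⊇ {B, ¬A, ¬E, ∃r.(D ⊔ ∃r.A), ∃r.A} (+ ∃-successors)
2. Hence (∃r.A ⊓ B) ⊑ (B ⊓ E): not entailed.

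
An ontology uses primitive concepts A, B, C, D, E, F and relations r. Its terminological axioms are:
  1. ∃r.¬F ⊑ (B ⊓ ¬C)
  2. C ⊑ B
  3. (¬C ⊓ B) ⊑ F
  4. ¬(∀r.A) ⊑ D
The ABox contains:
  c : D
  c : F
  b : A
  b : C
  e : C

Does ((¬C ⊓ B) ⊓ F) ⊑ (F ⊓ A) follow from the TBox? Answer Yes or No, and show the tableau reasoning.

No

1. ((¬C ⊓ B) ⊓ F) ⊑ (F ⊓ A)  ⇔  (((¬C ⊓ B) ⊓ F) ⊓ (¬F ⊔ ¬A)) unsat w.r.t. T
   open: L(x₀) ⊇ {B, F, ¬A, ¬C, ∀r.A, …}
2. Hence ((¬C ⊓ B) ⊓ F) ⊑ (F ⊓ A): not entailed.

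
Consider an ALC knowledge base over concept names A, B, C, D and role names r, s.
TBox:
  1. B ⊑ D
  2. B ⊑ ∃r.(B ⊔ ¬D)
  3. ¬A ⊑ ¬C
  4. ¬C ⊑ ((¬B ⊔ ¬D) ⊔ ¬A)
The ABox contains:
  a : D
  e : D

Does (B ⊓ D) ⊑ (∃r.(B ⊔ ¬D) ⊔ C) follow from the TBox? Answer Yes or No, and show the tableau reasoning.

1. (B ⊓ D) ⊑ (∃r.(B ⊔ ¬D) ⊔ C)  ⇔  ((B ⊓ D) ⊓ (∀r.(¬B ⊓ D) ⊓ ¬C)) unsat w.r.t. T
   all branches close; clash {D, ¬D} at an ∃-successor
2. Hence (B ⊓ D) ⊑ (∃r.(B ⊔ ¬D) ⊔ C): entailed.

Yes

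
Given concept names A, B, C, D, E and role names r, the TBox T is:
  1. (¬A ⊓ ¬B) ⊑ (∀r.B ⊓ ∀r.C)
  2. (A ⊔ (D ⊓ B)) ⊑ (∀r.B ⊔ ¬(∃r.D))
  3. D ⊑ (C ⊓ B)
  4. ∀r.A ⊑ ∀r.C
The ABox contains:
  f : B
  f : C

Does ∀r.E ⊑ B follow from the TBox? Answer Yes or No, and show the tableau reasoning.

No

1. ∀r.E ⊑ B  ⇔  (∀r.E ⊓ ¬B) unsat w.r.t. T
   open: L(x₀) ⊇ {A, ¬B, ¬D, ∀r.B, ∀r.E, …} (+ ∃-successors)
2. Hence ∀r.E ⊑ B: not entailed.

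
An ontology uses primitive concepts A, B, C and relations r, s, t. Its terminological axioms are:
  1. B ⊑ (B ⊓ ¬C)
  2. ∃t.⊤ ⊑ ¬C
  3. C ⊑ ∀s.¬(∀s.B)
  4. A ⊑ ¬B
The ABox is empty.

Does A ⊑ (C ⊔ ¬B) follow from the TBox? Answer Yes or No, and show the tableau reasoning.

Yes

1. A ⊑ (C ⊔ ¬B)  ⇔  (A ⊓ (¬C ⊓ B)) unsat w.r.t. T
   all branches close; clash {B, ¬B} at x₀
2. Hence A ⊑ (C ⊔ ¬B): entailed.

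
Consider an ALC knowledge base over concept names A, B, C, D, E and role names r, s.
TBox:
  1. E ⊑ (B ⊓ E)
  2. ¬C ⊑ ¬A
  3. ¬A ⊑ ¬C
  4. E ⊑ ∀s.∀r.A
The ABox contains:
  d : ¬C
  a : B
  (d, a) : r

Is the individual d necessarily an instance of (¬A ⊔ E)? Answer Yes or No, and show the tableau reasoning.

1. d : (¬A ⊔ E)?  L(d) = {¬C} ∪ {(A ⊓ ¬E)}
   clash {A, ¬A} at d — d ∈ (¬A ⊔ E)
2. Hence d : (¬A ⊔ E): entailed.

Yes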